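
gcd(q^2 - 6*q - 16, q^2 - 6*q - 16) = q^2 - 6*q - 16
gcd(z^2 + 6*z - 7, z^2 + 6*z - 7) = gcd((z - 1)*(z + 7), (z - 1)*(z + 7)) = z^2 + 6*z - 7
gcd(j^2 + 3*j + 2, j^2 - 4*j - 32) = 1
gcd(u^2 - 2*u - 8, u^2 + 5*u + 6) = u + 2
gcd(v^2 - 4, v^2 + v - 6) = v - 2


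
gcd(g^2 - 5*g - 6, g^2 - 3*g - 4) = g + 1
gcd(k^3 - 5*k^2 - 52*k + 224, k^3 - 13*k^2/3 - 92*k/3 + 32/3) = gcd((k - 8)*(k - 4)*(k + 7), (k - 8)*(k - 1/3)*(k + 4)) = k - 8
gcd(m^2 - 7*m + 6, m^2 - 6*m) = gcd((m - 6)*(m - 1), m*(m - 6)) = m - 6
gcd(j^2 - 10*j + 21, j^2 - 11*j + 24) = j - 3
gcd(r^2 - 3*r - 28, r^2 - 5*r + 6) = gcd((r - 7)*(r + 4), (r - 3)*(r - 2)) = 1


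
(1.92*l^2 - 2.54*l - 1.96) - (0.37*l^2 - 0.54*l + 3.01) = 1.55*l^2 - 2.0*l - 4.97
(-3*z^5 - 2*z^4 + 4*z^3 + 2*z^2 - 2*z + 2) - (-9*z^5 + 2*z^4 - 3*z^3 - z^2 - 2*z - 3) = 6*z^5 - 4*z^4 + 7*z^3 + 3*z^2 + 5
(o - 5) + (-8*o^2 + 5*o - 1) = -8*o^2 + 6*o - 6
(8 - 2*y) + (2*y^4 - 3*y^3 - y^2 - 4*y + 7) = 2*y^4 - 3*y^3 - y^2 - 6*y + 15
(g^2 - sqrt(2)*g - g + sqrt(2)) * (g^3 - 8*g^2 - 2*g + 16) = g^5 - 9*g^4 - sqrt(2)*g^4 + 6*g^3 + 9*sqrt(2)*g^3 - 6*sqrt(2)*g^2 + 18*g^2 - 18*sqrt(2)*g - 16*g + 16*sqrt(2)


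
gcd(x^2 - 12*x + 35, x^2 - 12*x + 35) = x^2 - 12*x + 35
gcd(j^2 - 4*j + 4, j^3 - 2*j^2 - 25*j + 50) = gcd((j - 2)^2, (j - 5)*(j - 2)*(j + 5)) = j - 2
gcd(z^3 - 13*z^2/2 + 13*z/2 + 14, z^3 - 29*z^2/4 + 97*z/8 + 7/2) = z^2 - 15*z/2 + 14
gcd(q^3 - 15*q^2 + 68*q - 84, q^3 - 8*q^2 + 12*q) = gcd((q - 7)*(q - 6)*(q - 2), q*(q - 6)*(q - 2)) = q^2 - 8*q + 12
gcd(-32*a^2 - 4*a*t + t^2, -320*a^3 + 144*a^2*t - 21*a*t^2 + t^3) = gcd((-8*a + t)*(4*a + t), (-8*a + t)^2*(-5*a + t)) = -8*a + t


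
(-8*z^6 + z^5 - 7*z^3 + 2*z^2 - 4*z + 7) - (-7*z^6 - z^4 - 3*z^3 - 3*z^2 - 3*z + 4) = -z^6 + z^5 + z^4 - 4*z^3 + 5*z^2 - z + 3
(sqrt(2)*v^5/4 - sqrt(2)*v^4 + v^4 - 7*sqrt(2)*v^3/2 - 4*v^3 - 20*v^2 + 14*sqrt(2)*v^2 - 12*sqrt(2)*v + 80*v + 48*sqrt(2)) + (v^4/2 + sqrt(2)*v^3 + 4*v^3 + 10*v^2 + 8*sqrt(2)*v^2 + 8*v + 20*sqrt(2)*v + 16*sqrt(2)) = sqrt(2)*v^5/4 - sqrt(2)*v^4 + 3*v^4/2 - 5*sqrt(2)*v^3/2 - 10*v^2 + 22*sqrt(2)*v^2 + 8*sqrt(2)*v + 88*v + 64*sqrt(2)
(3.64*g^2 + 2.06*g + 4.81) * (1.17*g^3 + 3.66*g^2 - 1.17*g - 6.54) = 4.2588*g^5 + 15.7326*g^4 + 8.9085*g^3 - 8.6112*g^2 - 19.1001*g - 31.4574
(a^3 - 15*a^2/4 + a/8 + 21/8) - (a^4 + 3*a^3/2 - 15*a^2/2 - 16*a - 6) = -a^4 - a^3/2 + 15*a^2/4 + 129*a/8 + 69/8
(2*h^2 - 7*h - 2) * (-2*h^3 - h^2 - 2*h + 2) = -4*h^5 + 12*h^4 + 7*h^3 + 20*h^2 - 10*h - 4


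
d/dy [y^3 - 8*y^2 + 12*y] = 3*y^2 - 16*y + 12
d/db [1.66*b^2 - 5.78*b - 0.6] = 3.32*b - 5.78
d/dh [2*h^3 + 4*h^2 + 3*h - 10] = 6*h^2 + 8*h + 3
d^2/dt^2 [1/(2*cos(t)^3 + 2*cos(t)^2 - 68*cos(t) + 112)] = ((-133*cos(t) + 8*cos(2*t) + 9*cos(3*t))*(cos(t)^3 + cos(t)^2 - 34*cos(t) + 56)/8 + (3*cos(t)^2 + 2*cos(t) - 34)^2*sin(t)^2)/(cos(t)^3 + cos(t)^2 - 34*cos(t) + 56)^3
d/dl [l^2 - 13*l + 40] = 2*l - 13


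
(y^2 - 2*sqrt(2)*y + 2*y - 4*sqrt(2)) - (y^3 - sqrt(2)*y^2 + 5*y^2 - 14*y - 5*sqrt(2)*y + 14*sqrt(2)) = -y^3 - 4*y^2 + sqrt(2)*y^2 + 3*sqrt(2)*y + 16*y - 18*sqrt(2)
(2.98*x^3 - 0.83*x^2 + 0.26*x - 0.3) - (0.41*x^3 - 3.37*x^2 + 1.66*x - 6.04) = 2.57*x^3 + 2.54*x^2 - 1.4*x + 5.74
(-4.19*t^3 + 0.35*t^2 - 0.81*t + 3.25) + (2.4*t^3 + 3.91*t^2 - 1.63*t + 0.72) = -1.79*t^3 + 4.26*t^2 - 2.44*t + 3.97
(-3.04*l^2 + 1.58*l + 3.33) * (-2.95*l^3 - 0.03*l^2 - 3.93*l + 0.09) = 8.968*l^5 - 4.5698*l^4 + 2.0763*l^3 - 6.5829*l^2 - 12.9447*l + 0.2997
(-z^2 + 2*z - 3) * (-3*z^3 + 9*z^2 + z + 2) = 3*z^5 - 15*z^4 + 26*z^3 - 27*z^2 + z - 6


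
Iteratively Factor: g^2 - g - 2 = (g - 2)*(g + 1)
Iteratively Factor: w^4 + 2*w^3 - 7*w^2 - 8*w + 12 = (w + 2)*(w^3 - 7*w + 6) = (w + 2)*(w + 3)*(w^2 - 3*w + 2) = (w - 2)*(w + 2)*(w + 3)*(w - 1)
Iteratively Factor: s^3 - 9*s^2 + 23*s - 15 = (s - 5)*(s^2 - 4*s + 3) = (s - 5)*(s - 3)*(s - 1)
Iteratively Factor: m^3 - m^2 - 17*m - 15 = (m + 3)*(m^2 - 4*m - 5) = (m - 5)*(m + 3)*(m + 1)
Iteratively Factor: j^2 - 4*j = (j - 4)*(j)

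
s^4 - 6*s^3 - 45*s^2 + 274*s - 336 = (s - 8)*(s - 3)*(s - 2)*(s + 7)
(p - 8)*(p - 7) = p^2 - 15*p + 56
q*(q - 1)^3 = q^4 - 3*q^3 + 3*q^2 - q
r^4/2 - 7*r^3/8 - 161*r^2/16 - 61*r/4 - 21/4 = (r/2 + 1)*(r - 6)*(r + 1/2)*(r + 7/4)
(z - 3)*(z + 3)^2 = z^3 + 3*z^2 - 9*z - 27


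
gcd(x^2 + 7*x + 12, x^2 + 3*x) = x + 3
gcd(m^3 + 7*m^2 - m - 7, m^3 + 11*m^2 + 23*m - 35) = m^2 + 6*m - 7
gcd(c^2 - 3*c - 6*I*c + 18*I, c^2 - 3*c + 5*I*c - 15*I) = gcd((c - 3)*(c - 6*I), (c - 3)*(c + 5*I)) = c - 3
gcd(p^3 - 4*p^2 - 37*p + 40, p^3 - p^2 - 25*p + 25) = p^2 + 4*p - 5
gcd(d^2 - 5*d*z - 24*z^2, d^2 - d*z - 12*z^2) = d + 3*z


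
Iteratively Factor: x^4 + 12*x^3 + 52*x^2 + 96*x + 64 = (x + 2)*(x^3 + 10*x^2 + 32*x + 32) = (x + 2)*(x + 4)*(x^2 + 6*x + 8) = (x + 2)^2*(x + 4)*(x + 4)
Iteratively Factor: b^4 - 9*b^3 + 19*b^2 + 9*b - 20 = (b - 4)*(b^3 - 5*b^2 - b + 5) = (b - 4)*(b - 1)*(b^2 - 4*b - 5) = (b - 4)*(b - 1)*(b + 1)*(b - 5)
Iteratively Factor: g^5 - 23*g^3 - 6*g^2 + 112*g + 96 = (g - 4)*(g^4 + 4*g^3 - 7*g^2 - 34*g - 24) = (g - 4)*(g + 2)*(g^3 + 2*g^2 - 11*g - 12) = (g - 4)*(g - 3)*(g + 2)*(g^2 + 5*g + 4) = (g - 4)*(g - 3)*(g + 1)*(g + 2)*(g + 4)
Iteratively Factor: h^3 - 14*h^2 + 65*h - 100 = (h - 4)*(h^2 - 10*h + 25) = (h - 5)*(h - 4)*(h - 5)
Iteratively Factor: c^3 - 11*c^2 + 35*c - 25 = (c - 5)*(c^2 - 6*c + 5) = (c - 5)*(c - 1)*(c - 5)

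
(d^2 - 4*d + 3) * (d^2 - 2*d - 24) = d^4 - 6*d^3 - 13*d^2 + 90*d - 72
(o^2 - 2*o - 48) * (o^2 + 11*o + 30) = o^4 + 9*o^3 - 40*o^2 - 588*o - 1440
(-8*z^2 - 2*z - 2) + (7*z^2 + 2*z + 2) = -z^2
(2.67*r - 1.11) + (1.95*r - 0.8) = 4.62*r - 1.91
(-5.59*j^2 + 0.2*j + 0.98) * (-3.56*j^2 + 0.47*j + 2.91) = 19.9004*j^4 - 3.3393*j^3 - 19.6617*j^2 + 1.0426*j + 2.8518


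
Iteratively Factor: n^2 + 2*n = (n + 2)*(n)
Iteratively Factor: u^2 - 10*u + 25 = (u - 5)*(u - 5)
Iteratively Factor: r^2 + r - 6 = (r - 2)*(r + 3)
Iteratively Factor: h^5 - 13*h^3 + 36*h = (h - 3)*(h^4 + 3*h^3 - 4*h^2 - 12*h) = h*(h - 3)*(h^3 + 3*h^2 - 4*h - 12) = h*(h - 3)*(h + 3)*(h^2 - 4) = h*(h - 3)*(h - 2)*(h + 3)*(h + 2)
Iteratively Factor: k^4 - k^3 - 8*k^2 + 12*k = (k - 2)*(k^3 + k^2 - 6*k) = k*(k - 2)*(k^2 + k - 6) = k*(k - 2)*(k + 3)*(k - 2)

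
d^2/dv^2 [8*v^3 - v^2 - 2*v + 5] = 48*v - 2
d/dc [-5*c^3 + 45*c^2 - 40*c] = -15*c^2 + 90*c - 40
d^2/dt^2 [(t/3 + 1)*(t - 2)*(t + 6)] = 2*t + 14/3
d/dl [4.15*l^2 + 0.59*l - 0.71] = 8.3*l + 0.59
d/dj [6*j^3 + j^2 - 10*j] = 18*j^2 + 2*j - 10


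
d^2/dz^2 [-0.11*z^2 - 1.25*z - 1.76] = -0.220000000000000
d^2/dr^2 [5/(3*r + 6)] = 10/(3*(r + 2)^3)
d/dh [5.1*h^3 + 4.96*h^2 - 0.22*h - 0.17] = 15.3*h^2 + 9.92*h - 0.22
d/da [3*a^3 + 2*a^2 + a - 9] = 9*a^2 + 4*a + 1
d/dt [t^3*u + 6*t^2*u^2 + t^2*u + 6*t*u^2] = u*(3*t^2 + 12*t*u + 2*t + 6*u)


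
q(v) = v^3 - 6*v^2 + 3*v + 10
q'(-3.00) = 66.00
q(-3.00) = -80.00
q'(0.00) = 3.00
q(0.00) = 10.00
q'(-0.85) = 15.37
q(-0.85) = 2.50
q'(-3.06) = 67.81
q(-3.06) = -84.01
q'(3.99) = 2.88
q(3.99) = -10.03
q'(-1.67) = 31.41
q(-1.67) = -16.40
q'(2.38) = -8.57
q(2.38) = -3.37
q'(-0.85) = 15.37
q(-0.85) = 2.50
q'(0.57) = -2.87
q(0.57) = 9.95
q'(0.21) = 0.61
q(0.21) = 10.37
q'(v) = 3*v^2 - 12*v + 3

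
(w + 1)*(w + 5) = w^2 + 6*w + 5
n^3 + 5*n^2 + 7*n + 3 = (n + 1)^2*(n + 3)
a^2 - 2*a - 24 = (a - 6)*(a + 4)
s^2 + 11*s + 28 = (s + 4)*(s + 7)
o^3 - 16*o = o*(o - 4)*(o + 4)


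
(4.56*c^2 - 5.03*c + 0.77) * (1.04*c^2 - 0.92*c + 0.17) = 4.7424*c^4 - 9.4264*c^3 + 6.2036*c^2 - 1.5635*c + 0.1309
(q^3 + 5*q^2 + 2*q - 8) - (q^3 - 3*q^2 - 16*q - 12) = 8*q^2 + 18*q + 4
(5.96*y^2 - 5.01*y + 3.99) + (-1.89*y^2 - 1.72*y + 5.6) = 4.07*y^2 - 6.73*y + 9.59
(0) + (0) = 0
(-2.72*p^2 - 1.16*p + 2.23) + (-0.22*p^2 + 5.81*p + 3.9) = -2.94*p^2 + 4.65*p + 6.13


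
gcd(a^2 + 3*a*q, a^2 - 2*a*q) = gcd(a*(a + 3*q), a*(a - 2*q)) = a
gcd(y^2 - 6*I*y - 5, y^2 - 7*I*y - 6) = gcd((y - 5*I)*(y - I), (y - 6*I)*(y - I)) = y - I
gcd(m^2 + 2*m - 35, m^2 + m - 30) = m - 5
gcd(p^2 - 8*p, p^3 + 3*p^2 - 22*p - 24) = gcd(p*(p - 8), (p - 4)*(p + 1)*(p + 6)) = 1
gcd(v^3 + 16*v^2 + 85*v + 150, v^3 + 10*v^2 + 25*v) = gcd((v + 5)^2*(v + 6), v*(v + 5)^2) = v^2 + 10*v + 25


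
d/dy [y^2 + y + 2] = 2*y + 1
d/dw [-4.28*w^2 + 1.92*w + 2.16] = 1.92 - 8.56*w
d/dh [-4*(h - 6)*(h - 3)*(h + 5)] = -12*h^2 + 32*h + 108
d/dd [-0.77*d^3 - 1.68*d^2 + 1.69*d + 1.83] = -2.31*d^2 - 3.36*d + 1.69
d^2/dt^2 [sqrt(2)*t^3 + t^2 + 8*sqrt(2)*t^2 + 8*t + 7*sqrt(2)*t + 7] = 6*sqrt(2)*t + 2 + 16*sqrt(2)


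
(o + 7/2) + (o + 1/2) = 2*o + 4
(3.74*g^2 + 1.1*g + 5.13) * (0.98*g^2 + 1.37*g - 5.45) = 3.6652*g^4 + 6.2018*g^3 - 13.8486*g^2 + 1.0331*g - 27.9585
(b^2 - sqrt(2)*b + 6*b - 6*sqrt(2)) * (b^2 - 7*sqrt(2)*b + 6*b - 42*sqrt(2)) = b^4 - 8*sqrt(2)*b^3 + 12*b^3 - 96*sqrt(2)*b^2 + 50*b^2 - 288*sqrt(2)*b + 168*b + 504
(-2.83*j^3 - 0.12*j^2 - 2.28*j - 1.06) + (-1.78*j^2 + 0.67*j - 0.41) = -2.83*j^3 - 1.9*j^2 - 1.61*j - 1.47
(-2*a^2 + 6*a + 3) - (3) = -2*a^2 + 6*a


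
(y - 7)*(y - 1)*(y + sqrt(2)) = y^3 - 8*y^2 + sqrt(2)*y^2 - 8*sqrt(2)*y + 7*y + 7*sqrt(2)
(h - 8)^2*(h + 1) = h^3 - 15*h^2 + 48*h + 64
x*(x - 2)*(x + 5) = x^3 + 3*x^2 - 10*x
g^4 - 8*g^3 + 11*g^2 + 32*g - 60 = (g - 5)*(g - 3)*(g - 2)*(g + 2)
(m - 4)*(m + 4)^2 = m^3 + 4*m^2 - 16*m - 64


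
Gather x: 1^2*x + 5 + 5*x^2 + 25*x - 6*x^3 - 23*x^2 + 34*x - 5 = -6*x^3 - 18*x^2 + 60*x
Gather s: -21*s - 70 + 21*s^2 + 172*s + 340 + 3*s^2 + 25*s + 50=24*s^2 + 176*s + 320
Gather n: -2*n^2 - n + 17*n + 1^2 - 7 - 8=-2*n^2 + 16*n - 14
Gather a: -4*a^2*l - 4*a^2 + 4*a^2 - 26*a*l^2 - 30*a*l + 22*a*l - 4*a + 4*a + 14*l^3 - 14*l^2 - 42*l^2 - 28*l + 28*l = -4*a^2*l + a*(-26*l^2 - 8*l) + 14*l^3 - 56*l^2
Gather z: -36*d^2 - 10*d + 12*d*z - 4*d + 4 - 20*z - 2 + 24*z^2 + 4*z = -36*d^2 - 14*d + 24*z^2 + z*(12*d - 16) + 2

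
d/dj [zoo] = 0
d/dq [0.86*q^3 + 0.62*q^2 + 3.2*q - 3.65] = 2.58*q^2 + 1.24*q + 3.2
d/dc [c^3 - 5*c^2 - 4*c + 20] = 3*c^2 - 10*c - 4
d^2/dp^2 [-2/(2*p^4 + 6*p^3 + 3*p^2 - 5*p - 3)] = 4*(3*(4*p^2 + 6*p + 1)*(2*p^4 + 6*p^3 + 3*p^2 - 5*p - 3) - (8*p^3 + 18*p^2 + 6*p - 5)^2)/(2*p^4 + 6*p^3 + 3*p^2 - 5*p - 3)^3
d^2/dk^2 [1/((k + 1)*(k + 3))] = 2*((k + 1)^2 + (k + 1)*(k + 3) + (k + 3)^2)/((k + 1)^3*(k + 3)^3)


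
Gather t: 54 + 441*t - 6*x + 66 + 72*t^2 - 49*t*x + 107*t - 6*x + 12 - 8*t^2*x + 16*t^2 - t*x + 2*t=t^2*(88 - 8*x) + t*(550 - 50*x) - 12*x + 132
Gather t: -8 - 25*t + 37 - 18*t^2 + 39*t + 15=-18*t^2 + 14*t + 44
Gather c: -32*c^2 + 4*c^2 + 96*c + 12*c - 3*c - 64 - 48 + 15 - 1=-28*c^2 + 105*c - 98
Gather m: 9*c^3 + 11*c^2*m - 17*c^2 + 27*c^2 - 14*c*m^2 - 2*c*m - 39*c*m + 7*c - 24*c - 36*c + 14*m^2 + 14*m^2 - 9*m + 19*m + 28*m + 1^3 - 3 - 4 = 9*c^3 + 10*c^2 - 53*c + m^2*(28 - 14*c) + m*(11*c^2 - 41*c + 38) - 6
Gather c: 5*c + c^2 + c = c^2 + 6*c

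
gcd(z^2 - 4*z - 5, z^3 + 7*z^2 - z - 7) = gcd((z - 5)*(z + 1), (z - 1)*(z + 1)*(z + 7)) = z + 1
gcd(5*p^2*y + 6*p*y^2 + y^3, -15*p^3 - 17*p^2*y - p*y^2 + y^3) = p + y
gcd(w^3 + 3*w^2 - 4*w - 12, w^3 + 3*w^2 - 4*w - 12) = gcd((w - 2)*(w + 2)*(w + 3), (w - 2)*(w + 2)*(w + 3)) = w^3 + 3*w^2 - 4*w - 12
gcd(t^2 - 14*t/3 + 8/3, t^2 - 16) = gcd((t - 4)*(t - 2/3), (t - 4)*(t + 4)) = t - 4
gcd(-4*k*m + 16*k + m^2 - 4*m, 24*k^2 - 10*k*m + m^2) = 4*k - m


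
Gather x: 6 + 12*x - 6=12*x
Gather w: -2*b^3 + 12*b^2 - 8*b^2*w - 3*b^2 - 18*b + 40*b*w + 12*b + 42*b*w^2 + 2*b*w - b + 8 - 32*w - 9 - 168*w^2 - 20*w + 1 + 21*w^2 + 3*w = -2*b^3 + 9*b^2 - 7*b + w^2*(42*b - 147) + w*(-8*b^2 + 42*b - 49)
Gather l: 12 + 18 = 30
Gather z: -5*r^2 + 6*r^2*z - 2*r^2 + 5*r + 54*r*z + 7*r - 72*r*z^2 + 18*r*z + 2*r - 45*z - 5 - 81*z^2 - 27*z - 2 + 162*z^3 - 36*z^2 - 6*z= -7*r^2 + 14*r + 162*z^3 + z^2*(-72*r - 117) + z*(6*r^2 + 72*r - 78) - 7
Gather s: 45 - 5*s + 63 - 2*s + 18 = 126 - 7*s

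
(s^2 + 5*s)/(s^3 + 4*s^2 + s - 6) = s*(s + 5)/(s^3 + 4*s^2 + s - 6)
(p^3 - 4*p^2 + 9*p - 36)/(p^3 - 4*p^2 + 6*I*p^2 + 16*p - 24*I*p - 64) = (p^2 + 9)/(p^2 + 6*I*p + 16)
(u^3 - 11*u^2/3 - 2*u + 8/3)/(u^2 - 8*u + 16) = (3*u^2 + u - 2)/(3*(u - 4))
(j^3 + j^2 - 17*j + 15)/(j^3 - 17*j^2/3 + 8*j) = 3*(j^2 + 4*j - 5)/(j*(3*j - 8))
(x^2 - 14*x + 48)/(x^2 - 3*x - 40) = (x - 6)/(x + 5)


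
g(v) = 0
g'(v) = 0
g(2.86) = 0.00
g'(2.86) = 0.00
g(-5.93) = 0.00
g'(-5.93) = 0.00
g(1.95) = 0.00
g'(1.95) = 0.00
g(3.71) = 0.00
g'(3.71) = 0.00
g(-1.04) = 0.00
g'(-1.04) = 0.00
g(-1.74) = 0.00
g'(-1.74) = 0.00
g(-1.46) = 0.00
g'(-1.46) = 0.00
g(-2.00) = 0.00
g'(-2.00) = 0.00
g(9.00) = 0.00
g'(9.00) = 0.00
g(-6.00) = 0.00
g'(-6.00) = 0.00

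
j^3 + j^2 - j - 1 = (j - 1)*(j + 1)^2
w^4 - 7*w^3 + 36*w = w*(w - 6)*(w - 3)*(w + 2)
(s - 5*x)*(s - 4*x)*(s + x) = s^3 - 8*s^2*x + 11*s*x^2 + 20*x^3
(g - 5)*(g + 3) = g^2 - 2*g - 15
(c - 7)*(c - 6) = c^2 - 13*c + 42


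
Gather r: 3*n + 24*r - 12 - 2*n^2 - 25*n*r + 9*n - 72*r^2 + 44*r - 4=-2*n^2 + 12*n - 72*r^2 + r*(68 - 25*n) - 16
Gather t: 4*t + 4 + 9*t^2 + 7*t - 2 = 9*t^2 + 11*t + 2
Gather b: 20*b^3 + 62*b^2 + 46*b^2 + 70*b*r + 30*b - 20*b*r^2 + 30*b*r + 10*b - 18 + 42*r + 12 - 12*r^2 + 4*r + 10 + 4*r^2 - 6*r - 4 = 20*b^3 + 108*b^2 + b*(-20*r^2 + 100*r + 40) - 8*r^2 + 40*r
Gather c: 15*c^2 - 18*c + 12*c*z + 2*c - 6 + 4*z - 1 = 15*c^2 + c*(12*z - 16) + 4*z - 7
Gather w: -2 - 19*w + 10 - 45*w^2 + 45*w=-45*w^2 + 26*w + 8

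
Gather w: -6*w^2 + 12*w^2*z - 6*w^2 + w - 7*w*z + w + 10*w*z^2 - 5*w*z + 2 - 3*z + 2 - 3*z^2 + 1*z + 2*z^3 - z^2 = w^2*(12*z - 12) + w*(10*z^2 - 12*z + 2) + 2*z^3 - 4*z^2 - 2*z + 4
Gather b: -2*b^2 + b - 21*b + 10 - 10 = -2*b^2 - 20*b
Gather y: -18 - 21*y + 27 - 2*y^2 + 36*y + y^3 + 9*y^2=y^3 + 7*y^2 + 15*y + 9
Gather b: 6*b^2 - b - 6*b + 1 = 6*b^2 - 7*b + 1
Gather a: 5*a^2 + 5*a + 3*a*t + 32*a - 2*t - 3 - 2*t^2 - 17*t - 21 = 5*a^2 + a*(3*t + 37) - 2*t^2 - 19*t - 24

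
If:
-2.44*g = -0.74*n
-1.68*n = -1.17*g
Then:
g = 0.00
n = 0.00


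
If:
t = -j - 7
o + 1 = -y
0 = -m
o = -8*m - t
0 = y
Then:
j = -8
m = 0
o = -1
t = 1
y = 0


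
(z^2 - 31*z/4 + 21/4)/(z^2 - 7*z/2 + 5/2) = (4*z^2 - 31*z + 21)/(2*(2*z^2 - 7*z + 5))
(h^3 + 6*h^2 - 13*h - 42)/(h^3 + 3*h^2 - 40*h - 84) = (h - 3)/(h - 6)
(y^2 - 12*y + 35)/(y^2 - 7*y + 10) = (y - 7)/(y - 2)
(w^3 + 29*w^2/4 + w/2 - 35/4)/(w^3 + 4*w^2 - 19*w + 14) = (w + 5/4)/(w - 2)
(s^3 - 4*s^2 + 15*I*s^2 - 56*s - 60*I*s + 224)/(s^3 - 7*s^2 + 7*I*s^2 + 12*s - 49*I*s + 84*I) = (s + 8*I)/(s - 3)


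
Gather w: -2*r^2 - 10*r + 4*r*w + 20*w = -2*r^2 - 10*r + w*(4*r + 20)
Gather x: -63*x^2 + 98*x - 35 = -63*x^2 + 98*x - 35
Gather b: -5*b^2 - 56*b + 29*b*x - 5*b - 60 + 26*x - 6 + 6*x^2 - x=-5*b^2 + b*(29*x - 61) + 6*x^2 + 25*x - 66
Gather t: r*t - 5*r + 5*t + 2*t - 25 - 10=-5*r + t*(r + 7) - 35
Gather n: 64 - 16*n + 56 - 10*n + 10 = 130 - 26*n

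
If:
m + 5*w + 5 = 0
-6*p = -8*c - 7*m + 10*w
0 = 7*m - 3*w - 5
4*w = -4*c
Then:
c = 20/19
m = 5/19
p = 395/114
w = -20/19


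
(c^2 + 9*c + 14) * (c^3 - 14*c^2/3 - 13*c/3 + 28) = c^5 + 13*c^4/3 - 97*c^3/3 - 229*c^2/3 + 574*c/3 + 392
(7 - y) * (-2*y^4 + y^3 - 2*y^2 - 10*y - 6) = 2*y^5 - 15*y^4 + 9*y^3 - 4*y^2 - 64*y - 42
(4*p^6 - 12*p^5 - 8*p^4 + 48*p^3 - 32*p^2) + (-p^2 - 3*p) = 4*p^6 - 12*p^5 - 8*p^4 + 48*p^3 - 33*p^2 - 3*p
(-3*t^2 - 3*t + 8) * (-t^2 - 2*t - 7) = 3*t^4 + 9*t^3 + 19*t^2 + 5*t - 56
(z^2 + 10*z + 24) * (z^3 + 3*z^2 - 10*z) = z^5 + 13*z^4 + 44*z^3 - 28*z^2 - 240*z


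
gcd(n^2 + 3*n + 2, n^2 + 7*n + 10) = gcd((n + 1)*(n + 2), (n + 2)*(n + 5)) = n + 2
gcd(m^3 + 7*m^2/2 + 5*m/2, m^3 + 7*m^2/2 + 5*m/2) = m^3 + 7*m^2/2 + 5*m/2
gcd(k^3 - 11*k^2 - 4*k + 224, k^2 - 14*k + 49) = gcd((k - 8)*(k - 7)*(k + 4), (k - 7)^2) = k - 7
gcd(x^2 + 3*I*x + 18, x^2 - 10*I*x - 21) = x - 3*I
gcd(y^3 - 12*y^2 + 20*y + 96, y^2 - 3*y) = 1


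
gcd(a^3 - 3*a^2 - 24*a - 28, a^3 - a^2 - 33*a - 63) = a - 7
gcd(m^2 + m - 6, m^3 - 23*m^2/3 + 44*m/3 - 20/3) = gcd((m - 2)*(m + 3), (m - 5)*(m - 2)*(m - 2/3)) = m - 2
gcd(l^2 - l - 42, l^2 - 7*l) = l - 7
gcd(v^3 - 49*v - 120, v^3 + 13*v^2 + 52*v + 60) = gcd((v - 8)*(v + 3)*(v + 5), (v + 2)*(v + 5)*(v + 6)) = v + 5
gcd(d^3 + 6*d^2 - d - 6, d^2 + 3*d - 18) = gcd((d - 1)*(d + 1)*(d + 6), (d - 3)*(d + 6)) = d + 6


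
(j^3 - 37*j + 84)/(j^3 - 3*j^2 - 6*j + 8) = (j^2 + 4*j - 21)/(j^2 + j - 2)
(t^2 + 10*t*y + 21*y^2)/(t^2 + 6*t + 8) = (t^2 + 10*t*y + 21*y^2)/(t^2 + 6*t + 8)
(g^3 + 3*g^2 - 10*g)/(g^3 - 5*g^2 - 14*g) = (-g^2 - 3*g + 10)/(-g^2 + 5*g + 14)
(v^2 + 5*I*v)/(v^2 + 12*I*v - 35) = v/(v + 7*I)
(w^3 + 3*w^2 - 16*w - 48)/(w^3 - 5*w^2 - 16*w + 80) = (w + 3)/(w - 5)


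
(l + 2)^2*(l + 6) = l^3 + 10*l^2 + 28*l + 24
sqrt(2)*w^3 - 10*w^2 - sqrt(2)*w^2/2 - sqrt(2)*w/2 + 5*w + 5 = (w - 1)*(w - 5*sqrt(2))*(sqrt(2)*w + sqrt(2)/2)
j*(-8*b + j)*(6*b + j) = -48*b^2*j - 2*b*j^2 + j^3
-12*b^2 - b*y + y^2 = (-4*b + y)*(3*b + y)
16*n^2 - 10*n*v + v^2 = (-8*n + v)*(-2*n + v)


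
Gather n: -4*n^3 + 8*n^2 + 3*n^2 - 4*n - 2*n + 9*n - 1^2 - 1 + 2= -4*n^3 + 11*n^2 + 3*n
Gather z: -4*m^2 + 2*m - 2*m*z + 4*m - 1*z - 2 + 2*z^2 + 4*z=-4*m^2 + 6*m + 2*z^2 + z*(3 - 2*m) - 2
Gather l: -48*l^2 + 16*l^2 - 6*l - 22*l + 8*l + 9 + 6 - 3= -32*l^2 - 20*l + 12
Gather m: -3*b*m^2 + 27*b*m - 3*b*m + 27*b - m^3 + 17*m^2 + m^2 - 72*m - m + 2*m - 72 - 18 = 27*b - m^3 + m^2*(18 - 3*b) + m*(24*b - 71) - 90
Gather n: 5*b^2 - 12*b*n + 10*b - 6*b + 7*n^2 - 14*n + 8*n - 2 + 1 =5*b^2 + 4*b + 7*n^2 + n*(-12*b - 6) - 1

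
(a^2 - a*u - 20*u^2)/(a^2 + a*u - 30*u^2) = (a + 4*u)/(a + 6*u)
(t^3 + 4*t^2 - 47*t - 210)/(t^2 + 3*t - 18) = (t^2 - 2*t - 35)/(t - 3)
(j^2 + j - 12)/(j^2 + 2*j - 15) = (j + 4)/(j + 5)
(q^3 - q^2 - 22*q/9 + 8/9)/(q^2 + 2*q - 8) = (q^2 + q - 4/9)/(q + 4)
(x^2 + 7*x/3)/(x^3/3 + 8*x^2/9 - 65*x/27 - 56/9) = 9*x/(3*x^2 + x - 24)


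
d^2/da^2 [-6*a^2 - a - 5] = -12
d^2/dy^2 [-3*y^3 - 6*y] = -18*y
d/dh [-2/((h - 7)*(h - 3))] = 4*(h - 5)/((h - 7)^2*(h - 3)^2)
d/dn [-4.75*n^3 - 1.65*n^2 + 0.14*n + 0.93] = -14.25*n^2 - 3.3*n + 0.14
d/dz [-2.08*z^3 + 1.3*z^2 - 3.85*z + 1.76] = -6.24*z^2 + 2.6*z - 3.85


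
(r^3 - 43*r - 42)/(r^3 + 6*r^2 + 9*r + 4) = (r^2 - r - 42)/(r^2 + 5*r + 4)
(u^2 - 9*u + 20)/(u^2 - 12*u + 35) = (u - 4)/(u - 7)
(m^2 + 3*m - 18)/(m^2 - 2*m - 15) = (-m^2 - 3*m + 18)/(-m^2 + 2*m + 15)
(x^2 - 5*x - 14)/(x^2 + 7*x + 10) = (x - 7)/(x + 5)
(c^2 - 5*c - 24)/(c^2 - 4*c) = (c^2 - 5*c - 24)/(c*(c - 4))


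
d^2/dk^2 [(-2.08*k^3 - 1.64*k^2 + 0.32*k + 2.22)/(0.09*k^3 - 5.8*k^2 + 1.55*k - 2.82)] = (-5.55111512312578e-17*k^7 - 2.198088*k^6 + 1.75651199999993*k^5 - 5.74862400000001*k^4 + 25.630992*k^3 + 666.410652*k^2 - 247.015656*k - 85.239972)/(0.000729*k^9 - 0.14094*k^8 + 9.120465*k^7 - 200.035126*k^6 + 165.906915*k^5 - 328.75824*k^4 + 157.981823*k^3 - 158.69691*k^2 + 36.97866*k - 22.425768)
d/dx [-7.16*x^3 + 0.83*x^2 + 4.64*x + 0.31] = -21.48*x^2 + 1.66*x + 4.64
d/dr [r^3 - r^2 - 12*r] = 3*r^2 - 2*r - 12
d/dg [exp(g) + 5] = exp(g)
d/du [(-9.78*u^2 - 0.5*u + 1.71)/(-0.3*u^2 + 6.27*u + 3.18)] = (-61.4706*u^2 - 61.1748*u - 12.3117)/(0.09*u^4 - 3.762*u^3 + 37.4049*u^2 + 39.8772*u + 10.1124)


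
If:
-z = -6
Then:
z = 6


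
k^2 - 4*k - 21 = (k - 7)*(k + 3)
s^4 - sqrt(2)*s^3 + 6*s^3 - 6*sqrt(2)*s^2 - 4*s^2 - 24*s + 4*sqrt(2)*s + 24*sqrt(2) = (s - 2)*(s + 2)*(s + 6)*(s - sqrt(2))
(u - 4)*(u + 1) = u^2 - 3*u - 4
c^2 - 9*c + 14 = (c - 7)*(c - 2)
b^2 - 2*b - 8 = (b - 4)*(b + 2)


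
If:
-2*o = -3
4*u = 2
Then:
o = 3/2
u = 1/2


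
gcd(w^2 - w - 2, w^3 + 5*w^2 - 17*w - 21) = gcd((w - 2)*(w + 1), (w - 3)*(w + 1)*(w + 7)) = w + 1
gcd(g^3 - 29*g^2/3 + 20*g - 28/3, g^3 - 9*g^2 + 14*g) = g^2 - 9*g + 14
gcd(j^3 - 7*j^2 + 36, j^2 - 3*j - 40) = 1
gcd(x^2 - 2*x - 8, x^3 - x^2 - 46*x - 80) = x + 2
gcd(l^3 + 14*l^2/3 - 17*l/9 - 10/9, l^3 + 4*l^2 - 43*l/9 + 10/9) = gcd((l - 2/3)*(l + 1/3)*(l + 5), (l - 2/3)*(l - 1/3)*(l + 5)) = l^2 + 13*l/3 - 10/3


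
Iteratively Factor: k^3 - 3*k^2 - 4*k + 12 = (k - 3)*(k^2 - 4) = (k - 3)*(k - 2)*(k + 2)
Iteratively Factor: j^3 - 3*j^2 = (j)*(j^2 - 3*j) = j^2*(j - 3)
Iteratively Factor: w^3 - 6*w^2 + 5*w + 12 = (w - 4)*(w^2 - 2*w - 3) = (w - 4)*(w - 3)*(w + 1)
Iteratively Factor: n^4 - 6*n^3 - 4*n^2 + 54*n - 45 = (n + 3)*(n^3 - 9*n^2 + 23*n - 15) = (n - 1)*(n + 3)*(n^2 - 8*n + 15) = (n - 3)*(n - 1)*(n + 3)*(n - 5)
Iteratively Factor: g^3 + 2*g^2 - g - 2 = (g + 1)*(g^2 + g - 2) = (g + 1)*(g + 2)*(g - 1)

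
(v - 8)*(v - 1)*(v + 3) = v^3 - 6*v^2 - 19*v + 24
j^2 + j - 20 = (j - 4)*(j + 5)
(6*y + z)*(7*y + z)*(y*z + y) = 42*y^3*z + 42*y^3 + 13*y^2*z^2 + 13*y^2*z + y*z^3 + y*z^2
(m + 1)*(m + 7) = m^2 + 8*m + 7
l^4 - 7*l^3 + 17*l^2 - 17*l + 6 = (l - 3)*(l - 2)*(l - 1)^2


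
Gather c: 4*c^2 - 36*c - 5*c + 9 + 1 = 4*c^2 - 41*c + 10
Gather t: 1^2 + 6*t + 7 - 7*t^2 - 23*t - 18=-7*t^2 - 17*t - 10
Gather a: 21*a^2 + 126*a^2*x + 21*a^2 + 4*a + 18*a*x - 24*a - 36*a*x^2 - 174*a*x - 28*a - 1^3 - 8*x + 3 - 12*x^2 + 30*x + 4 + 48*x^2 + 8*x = a^2*(126*x + 42) + a*(-36*x^2 - 156*x - 48) + 36*x^2 + 30*x + 6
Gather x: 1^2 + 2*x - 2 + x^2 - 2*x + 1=x^2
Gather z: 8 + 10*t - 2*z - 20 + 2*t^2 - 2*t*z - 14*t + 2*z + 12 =2*t^2 - 2*t*z - 4*t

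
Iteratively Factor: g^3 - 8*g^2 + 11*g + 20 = (g + 1)*(g^2 - 9*g + 20) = (g - 4)*(g + 1)*(g - 5)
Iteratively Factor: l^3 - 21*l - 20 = (l + 1)*(l^2 - l - 20) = (l - 5)*(l + 1)*(l + 4)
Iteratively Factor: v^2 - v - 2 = (v + 1)*(v - 2)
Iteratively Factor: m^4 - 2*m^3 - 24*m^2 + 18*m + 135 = (m - 3)*(m^3 + m^2 - 21*m - 45) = (m - 3)*(m + 3)*(m^2 - 2*m - 15) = (m - 5)*(m - 3)*(m + 3)*(m + 3)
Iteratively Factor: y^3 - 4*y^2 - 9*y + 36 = (y - 3)*(y^2 - y - 12) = (y - 4)*(y - 3)*(y + 3)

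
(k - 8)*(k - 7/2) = k^2 - 23*k/2 + 28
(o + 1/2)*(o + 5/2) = o^2 + 3*o + 5/4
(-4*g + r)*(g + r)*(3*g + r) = -12*g^3 - 13*g^2*r + r^3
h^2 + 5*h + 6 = (h + 2)*(h + 3)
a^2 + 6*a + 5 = (a + 1)*(a + 5)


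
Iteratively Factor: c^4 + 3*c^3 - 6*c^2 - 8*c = (c)*(c^3 + 3*c^2 - 6*c - 8) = c*(c + 4)*(c^2 - c - 2) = c*(c + 1)*(c + 4)*(c - 2)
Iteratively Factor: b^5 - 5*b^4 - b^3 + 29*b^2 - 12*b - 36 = (b - 2)*(b^4 - 3*b^3 - 7*b^2 + 15*b + 18) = (b - 2)*(b + 1)*(b^3 - 4*b^2 - 3*b + 18) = (b - 2)*(b + 1)*(b + 2)*(b^2 - 6*b + 9) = (b - 3)*(b - 2)*(b + 1)*(b + 2)*(b - 3)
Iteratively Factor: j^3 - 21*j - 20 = (j - 5)*(j^2 + 5*j + 4) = (j - 5)*(j + 4)*(j + 1)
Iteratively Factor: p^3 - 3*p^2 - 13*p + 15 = (p - 1)*(p^2 - 2*p - 15) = (p - 5)*(p - 1)*(p + 3)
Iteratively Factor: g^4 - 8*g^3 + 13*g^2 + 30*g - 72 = (g + 2)*(g^3 - 10*g^2 + 33*g - 36) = (g - 4)*(g + 2)*(g^2 - 6*g + 9) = (g - 4)*(g - 3)*(g + 2)*(g - 3)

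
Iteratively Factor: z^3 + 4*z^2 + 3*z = (z + 1)*(z^2 + 3*z) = z*(z + 1)*(z + 3)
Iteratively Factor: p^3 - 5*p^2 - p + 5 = (p - 5)*(p^2 - 1) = (p - 5)*(p - 1)*(p + 1)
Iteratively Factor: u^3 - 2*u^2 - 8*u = (u + 2)*(u^2 - 4*u) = (u - 4)*(u + 2)*(u)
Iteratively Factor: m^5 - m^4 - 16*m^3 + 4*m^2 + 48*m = (m + 3)*(m^4 - 4*m^3 - 4*m^2 + 16*m) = (m - 2)*(m + 3)*(m^3 - 2*m^2 - 8*m) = m*(m - 2)*(m + 3)*(m^2 - 2*m - 8) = m*(m - 4)*(m - 2)*(m + 3)*(m + 2)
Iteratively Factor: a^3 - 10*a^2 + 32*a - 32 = (a - 2)*(a^2 - 8*a + 16) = (a - 4)*(a - 2)*(a - 4)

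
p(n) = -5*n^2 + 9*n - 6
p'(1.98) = -10.80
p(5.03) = -87.23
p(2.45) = -13.96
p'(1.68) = -7.80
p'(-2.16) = 30.60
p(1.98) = -7.78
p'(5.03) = -41.30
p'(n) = 9 - 10*n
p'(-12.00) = 129.00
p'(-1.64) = 25.40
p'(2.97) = -20.70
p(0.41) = -3.15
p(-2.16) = -48.77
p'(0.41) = 4.90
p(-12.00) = -834.00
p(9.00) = -330.00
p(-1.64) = -34.21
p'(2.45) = -15.50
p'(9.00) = -81.00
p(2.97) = -23.37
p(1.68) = -4.99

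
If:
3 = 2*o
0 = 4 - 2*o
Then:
No Solution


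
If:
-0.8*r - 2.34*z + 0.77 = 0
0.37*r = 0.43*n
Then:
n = 0.828197674418605 - 2.51686046511628*z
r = 0.9625 - 2.925*z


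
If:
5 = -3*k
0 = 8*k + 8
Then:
No Solution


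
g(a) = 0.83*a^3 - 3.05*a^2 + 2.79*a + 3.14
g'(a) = 2.49*a^2 - 6.1*a + 2.79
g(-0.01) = 3.11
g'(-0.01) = 2.85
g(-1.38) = -8.70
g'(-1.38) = 15.95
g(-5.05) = -195.63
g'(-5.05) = 97.10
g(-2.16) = -25.48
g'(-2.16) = 27.58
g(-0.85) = -1.94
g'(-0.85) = 9.77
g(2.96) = 6.20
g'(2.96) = 6.55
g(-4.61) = -155.86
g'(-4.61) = 83.83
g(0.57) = 3.89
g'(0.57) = 0.12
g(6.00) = 89.36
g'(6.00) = 55.83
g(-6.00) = -302.68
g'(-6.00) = 129.03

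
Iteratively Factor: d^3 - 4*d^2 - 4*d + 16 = (d - 2)*(d^2 - 2*d - 8) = (d - 2)*(d + 2)*(d - 4)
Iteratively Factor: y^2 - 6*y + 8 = (y - 2)*(y - 4)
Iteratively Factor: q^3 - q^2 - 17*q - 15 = (q - 5)*(q^2 + 4*q + 3) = (q - 5)*(q + 1)*(q + 3)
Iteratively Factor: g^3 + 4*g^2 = (g)*(g^2 + 4*g) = g*(g + 4)*(g)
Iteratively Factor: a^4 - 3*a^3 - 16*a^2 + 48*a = (a + 4)*(a^3 - 7*a^2 + 12*a) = (a - 3)*(a + 4)*(a^2 - 4*a) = (a - 4)*(a - 3)*(a + 4)*(a)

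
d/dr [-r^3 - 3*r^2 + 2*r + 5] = -3*r^2 - 6*r + 2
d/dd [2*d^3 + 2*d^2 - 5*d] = 6*d^2 + 4*d - 5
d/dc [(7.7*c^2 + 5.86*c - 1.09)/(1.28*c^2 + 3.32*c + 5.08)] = (18.0632*c^2 + 81.0224*c + 33.3876)/(1.6384*c^4 + 8.4992*c^3 + 24.0272*c^2 + 33.7312*c + 25.8064)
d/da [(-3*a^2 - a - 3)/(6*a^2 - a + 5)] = (9*a^2 + 6*a - 8)/(36*a^4 - 12*a^3 + 61*a^2 - 10*a + 25)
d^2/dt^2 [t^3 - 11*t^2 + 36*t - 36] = 6*t - 22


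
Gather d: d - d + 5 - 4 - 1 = 0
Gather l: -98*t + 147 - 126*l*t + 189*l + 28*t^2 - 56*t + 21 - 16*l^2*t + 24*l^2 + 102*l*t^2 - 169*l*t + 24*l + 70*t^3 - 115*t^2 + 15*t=l^2*(24 - 16*t) + l*(102*t^2 - 295*t + 213) + 70*t^3 - 87*t^2 - 139*t + 168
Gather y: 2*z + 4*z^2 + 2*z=4*z^2 + 4*z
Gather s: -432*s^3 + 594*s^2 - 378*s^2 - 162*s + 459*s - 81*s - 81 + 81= -432*s^3 + 216*s^2 + 216*s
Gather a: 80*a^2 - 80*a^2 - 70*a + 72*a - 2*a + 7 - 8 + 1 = 0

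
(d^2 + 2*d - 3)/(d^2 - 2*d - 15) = (d - 1)/(d - 5)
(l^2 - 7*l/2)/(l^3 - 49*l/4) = 2/(2*l + 7)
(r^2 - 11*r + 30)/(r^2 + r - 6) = (r^2 - 11*r + 30)/(r^2 + r - 6)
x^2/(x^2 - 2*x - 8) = x^2/(x^2 - 2*x - 8)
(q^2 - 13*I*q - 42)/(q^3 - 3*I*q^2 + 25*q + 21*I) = (q - 6*I)/(q^2 + 4*I*q - 3)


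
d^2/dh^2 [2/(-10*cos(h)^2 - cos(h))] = 2*(100*(1 - cos(2*h))^2 - 75*cos(h)/2 + 201*cos(2*h)/2 + 15*cos(3*h)/2 - 603/2)/((10*cos(h) + 1)^3*cos(h)^3)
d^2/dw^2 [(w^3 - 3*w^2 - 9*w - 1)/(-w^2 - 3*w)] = 6*(-3*w^3 + w^2 + 3*w + 3)/(w^3*(w^3 + 9*w^2 + 27*w + 27))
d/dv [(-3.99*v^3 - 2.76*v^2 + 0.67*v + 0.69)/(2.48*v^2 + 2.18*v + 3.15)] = (-9.8952*v^4 - 17.3964*v^3 - 45.3839*v^2 - 20.8104*v + 0.6063)/(6.1504*v^4 + 10.8128*v^3 + 20.3764*v^2 + 13.734*v + 9.9225)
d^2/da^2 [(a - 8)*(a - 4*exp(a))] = -4*a*exp(a) + 24*exp(a) + 2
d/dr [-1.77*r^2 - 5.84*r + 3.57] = -3.54*r - 5.84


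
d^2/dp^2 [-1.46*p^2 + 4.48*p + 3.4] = -2.92000000000000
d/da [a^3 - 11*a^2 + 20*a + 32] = 3*a^2 - 22*a + 20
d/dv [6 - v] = -1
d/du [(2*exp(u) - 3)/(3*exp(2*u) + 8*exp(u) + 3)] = 6*(-exp(2*u) + 3*exp(u) + 5)*exp(u)/(9*exp(4*u) + 48*exp(3*u) + 82*exp(2*u) + 48*exp(u) + 9)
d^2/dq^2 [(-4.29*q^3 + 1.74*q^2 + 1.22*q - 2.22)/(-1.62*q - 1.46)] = (22.517352*q^3 + 60.880248*q^2 + 54.867384*q + 10.005456)/(4.251528*q^3 + 11.494872*q^2 + 10.359576*q + 3.112136)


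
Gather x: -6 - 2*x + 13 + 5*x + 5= 3*x + 12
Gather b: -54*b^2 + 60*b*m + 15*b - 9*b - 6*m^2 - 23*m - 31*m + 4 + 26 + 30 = -54*b^2 + b*(60*m + 6) - 6*m^2 - 54*m + 60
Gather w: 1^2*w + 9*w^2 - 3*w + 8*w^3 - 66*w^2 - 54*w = 8*w^3 - 57*w^2 - 56*w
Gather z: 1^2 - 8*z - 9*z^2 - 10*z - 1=-9*z^2 - 18*z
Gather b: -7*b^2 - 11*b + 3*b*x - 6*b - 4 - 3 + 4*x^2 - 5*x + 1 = -7*b^2 + b*(3*x - 17) + 4*x^2 - 5*x - 6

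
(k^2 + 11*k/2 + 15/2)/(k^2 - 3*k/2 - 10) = (k + 3)/(k - 4)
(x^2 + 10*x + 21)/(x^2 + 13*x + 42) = (x + 3)/(x + 6)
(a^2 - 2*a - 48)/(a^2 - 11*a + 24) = (a + 6)/(a - 3)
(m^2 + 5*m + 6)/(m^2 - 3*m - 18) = (m + 2)/(m - 6)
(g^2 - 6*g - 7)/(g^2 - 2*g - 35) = (g + 1)/(g + 5)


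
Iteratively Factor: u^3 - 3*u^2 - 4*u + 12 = (u + 2)*(u^2 - 5*u + 6) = (u - 3)*(u + 2)*(u - 2)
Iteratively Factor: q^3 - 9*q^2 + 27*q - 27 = (q - 3)*(q^2 - 6*q + 9) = (q - 3)^2*(q - 3)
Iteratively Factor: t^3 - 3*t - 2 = (t - 2)*(t^2 + 2*t + 1) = (t - 2)*(t + 1)*(t + 1)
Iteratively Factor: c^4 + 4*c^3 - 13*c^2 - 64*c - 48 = (c + 1)*(c^3 + 3*c^2 - 16*c - 48) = (c + 1)*(c + 4)*(c^2 - c - 12) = (c - 4)*(c + 1)*(c + 4)*(c + 3)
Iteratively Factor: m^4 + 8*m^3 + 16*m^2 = (m)*(m^3 + 8*m^2 + 16*m) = m*(m + 4)*(m^2 + 4*m) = m*(m + 4)^2*(m)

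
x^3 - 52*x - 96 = (x - 8)*(x + 2)*(x + 6)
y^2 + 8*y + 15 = (y + 3)*(y + 5)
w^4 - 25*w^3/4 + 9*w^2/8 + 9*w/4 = w*(w - 6)*(w - 3/4)*(w + 1/2)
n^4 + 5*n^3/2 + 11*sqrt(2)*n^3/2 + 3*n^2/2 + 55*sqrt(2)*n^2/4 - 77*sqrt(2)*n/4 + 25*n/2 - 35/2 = (n - 1)*(n + 7/2)*(n + sqrt(2)/2)*(n + 5*sqrt(2))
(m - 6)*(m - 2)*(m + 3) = m^3 - 5*m^2 - 12*m + 36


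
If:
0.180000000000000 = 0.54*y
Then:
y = 0.33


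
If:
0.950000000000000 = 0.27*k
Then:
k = 3.52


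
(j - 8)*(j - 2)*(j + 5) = j^3 - 5*j^2 - 34*j + 80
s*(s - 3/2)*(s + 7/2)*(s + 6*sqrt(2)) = s^4 + 2*s^3 + 6*sqrt(2)*s^3 - 21*s^2/4 + 12*sqrt(2)*s^2 - 63*sqrt(2)*s/2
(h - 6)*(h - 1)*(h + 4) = h^3 - 3*h^2 - 22*h + 24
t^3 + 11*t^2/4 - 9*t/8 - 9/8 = (t - 3/4)*(t + 1/2)*(t + 3)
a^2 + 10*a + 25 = (a + 5)^2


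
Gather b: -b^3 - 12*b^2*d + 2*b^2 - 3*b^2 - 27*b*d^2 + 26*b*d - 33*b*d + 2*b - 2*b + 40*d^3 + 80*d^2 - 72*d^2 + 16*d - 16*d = -b^3 + b^2*(-12*d - 1) + b*(-27*d^2 - 7*d) + 40*d^3 + 8*d^2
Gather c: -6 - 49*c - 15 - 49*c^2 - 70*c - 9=-49*c^2 - 119*c - 30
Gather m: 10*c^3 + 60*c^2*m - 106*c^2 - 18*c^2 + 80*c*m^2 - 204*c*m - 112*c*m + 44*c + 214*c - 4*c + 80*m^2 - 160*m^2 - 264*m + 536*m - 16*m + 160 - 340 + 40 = 10*c^3 - 124*c^2 + 254*c + m^2*(80*c - 80) + m*(60*c^2 - 316*c + 256) - 140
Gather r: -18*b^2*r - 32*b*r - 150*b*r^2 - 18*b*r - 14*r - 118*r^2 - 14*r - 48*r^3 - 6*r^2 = -48*r^3 + r^2*(-150*b - 124) + r*(-18*b^2 - 50*b - 28)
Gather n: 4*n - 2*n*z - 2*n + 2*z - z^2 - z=n*(2 - 2*z) - z^2 + z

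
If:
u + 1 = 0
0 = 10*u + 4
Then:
No Solution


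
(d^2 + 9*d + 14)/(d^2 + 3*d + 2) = (d + 7)/(d + 1)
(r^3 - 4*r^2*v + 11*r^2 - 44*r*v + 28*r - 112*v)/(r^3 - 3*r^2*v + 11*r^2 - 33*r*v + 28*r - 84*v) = (r - 4*v)/(r - 3*v)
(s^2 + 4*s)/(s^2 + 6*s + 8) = s/(s + 2)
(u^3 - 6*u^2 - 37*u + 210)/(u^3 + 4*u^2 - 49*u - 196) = (u^2 + u - 30)/(u^2 + 11*u + 28)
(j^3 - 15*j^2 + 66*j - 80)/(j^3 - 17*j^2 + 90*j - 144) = (j^2 - 7*j + 10)/(j^2 - 9*j + 18)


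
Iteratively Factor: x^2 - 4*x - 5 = (x - 5)*(x + 1)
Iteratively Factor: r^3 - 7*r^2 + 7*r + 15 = (r + 1)*(r^2 - 8*r + 15) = (r - 3)*(r + 1)*(r - 5)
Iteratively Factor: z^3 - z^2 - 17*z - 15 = (z + 3)*(z^2 - 4*z - 5) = (z - 5)*(z + 3)*(z + 1)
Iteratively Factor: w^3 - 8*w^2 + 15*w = (w - 5)*(w^2 - 3*w) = w*(w - 5)*(w - 3)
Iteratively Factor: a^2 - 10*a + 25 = (a - 5)*(a - 5)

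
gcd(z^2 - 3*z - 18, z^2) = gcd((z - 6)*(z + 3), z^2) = 1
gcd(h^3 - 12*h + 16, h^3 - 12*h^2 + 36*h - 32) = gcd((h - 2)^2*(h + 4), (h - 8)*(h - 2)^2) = h^2 - 4*h + 4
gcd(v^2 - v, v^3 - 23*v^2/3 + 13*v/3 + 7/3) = v - 1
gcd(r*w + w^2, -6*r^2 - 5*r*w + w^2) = r + w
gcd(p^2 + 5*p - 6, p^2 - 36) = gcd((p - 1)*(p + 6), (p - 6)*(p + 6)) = p + 6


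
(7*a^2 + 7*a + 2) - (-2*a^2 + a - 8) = 9*a^2 + 6*a + 10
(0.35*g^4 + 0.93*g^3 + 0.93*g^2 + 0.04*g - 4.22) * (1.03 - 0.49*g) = -0.1715*g^5 - 0.0952*g^4 + 0.5022*g^3 + 0.9383*g^2 + 2.109*g - 4.3466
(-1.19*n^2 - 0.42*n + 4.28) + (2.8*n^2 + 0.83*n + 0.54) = 1.61*n^2 + 0.41*n + 4.82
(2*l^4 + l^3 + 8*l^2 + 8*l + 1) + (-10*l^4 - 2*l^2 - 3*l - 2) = -8*l^4 + l^3 + 6*l^2 + 5*l - 1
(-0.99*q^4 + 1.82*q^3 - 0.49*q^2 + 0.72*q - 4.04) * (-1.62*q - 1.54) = 1.6038*q^5 - 1.4238*q^4 - 2.009*q^3 - 0.4118*q^2 + 5.436*q + 6.2216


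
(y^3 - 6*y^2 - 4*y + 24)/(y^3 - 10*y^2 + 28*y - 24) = (y + 2)/(y - 2)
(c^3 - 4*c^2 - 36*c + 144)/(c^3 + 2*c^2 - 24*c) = (c - 6)/c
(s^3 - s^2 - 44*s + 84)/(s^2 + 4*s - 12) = (s^2 + s - 42)/(s + 6)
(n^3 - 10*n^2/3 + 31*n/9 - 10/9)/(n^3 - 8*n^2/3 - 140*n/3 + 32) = (3*n^2 - 8*n + 5)/(3*(n^2 - 2*n - 48))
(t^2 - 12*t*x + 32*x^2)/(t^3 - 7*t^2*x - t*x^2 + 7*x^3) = (t^2 - 12*t*x + 32*x^2)/(t^3 - 7*t^2*x - t*x^2 + 7*x^3)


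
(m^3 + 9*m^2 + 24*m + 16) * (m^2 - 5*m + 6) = m^5 + 4*m^4 - 15*m^3 - 50*m^2 + 64*m + 96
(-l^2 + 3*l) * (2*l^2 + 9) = -2*l^4 + 6*l^3 - 9*l^2 + 27*l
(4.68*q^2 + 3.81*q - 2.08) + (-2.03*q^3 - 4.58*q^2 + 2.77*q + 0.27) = -2.03*q^3 + 0.0999999999999996*q^2 + 6.58*q - 1.81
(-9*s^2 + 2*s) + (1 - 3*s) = -9*s^2 - s + 1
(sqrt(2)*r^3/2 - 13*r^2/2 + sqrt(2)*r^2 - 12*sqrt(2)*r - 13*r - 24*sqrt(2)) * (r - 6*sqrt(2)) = sqrt(2)*r^4/2 - 25*r^3/2 + sqrt(2)*r^3 - 25*r^2 + 27*sqrt(2)*r^2 + 54*sqrt(2)*r + 144*r + 288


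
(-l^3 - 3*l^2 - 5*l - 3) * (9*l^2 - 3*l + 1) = -9*l^5 - 24*l^4 - 37*l^3 - 15*l^2 + 4*l - 3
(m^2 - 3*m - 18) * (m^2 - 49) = m^4 - 3*m^3 - 67*m^2 + 147*m + 882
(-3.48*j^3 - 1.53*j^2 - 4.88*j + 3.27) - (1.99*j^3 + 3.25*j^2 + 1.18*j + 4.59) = -5.47*j^3 - 4.78*j^2 - 6.06*j - 1.32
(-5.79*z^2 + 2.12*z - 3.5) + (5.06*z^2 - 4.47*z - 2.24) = -0.73*z^2 - 2.35*z - 5.74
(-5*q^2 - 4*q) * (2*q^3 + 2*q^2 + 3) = -10*q^5 - 18*q^4 - 8*q^3 - 15*q^2 - 12*q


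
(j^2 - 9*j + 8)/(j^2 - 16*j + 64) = (j - 1)/(j - 8)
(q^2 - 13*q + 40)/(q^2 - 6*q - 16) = (q - 5)/(q + 2)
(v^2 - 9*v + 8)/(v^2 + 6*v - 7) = (v - 8)/(v + 7)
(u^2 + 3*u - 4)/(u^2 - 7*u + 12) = (u^2 + 3*u - 4)/(u^2 - 7*u + 12)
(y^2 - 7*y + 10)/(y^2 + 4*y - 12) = (y - 5)/(y + 6)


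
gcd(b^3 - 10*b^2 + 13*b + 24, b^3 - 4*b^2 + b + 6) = b^2 - 2*b - 3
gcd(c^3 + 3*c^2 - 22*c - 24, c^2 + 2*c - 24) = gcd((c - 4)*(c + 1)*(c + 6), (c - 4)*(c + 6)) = c^2 + 2*c - 24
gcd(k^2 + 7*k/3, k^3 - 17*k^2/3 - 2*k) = k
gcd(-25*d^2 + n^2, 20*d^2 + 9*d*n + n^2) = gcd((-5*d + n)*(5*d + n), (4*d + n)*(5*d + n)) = 5*d + n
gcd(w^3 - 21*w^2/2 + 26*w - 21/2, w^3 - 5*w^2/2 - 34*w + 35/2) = w^2 - 15*w/2 + 7/2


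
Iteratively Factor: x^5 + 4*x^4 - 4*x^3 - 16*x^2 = (x - 2)*(x^4 + 6*x^3 + 8*x^2) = (x - 2)*(x + 2)*(x^3 + 4*x^2) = x*(x - 2)*(x + 2)*(x^2 + 4*x) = x*(x - 2)*(x + 2)*(x + 4)*(x)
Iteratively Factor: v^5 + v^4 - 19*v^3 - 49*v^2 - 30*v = (v)*(v^4 + v^3 - 19*v^2 - 49*v - 30) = v*(v + 3)*(v^3 - 2*v^2 - 13*v - 10) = v*(v + 2)*(v + 3)*(v^2 - 4*v - 5) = v*(v + 1)*(v + 2)*(v + 3)*(v - 5)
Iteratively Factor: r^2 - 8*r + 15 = (r - 3)*(r - 5)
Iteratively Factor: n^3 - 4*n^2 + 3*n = (n - 3)*(n^2 - n) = n*(n - 3)*(n - 1)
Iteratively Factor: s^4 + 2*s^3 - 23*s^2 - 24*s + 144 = (s - 3)*(s^3 + 5*s^2 - 8*s - 48) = (s - 3)*(s + 4)*(s^2 + s - 12) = (s - 3)^2*(s + 4)*(s + 4)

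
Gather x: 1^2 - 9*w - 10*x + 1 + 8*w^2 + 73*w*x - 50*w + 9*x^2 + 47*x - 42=8*w^2 - 59*w + 9*x^2 + x*(73*w + 37) - 40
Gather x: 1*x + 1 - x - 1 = 0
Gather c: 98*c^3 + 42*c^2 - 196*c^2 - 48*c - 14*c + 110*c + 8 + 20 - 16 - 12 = 98*c^3 - 154*c^2 + 48*c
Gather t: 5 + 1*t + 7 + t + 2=2*t + 14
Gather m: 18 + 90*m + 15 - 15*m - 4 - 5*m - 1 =70*m + 28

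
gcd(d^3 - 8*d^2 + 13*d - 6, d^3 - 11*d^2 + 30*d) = d - 6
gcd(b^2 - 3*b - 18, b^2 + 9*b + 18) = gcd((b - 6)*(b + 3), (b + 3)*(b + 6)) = b + 3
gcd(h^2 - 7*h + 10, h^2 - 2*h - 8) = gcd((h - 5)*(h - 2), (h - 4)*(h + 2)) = 1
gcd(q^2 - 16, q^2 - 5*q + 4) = q - 4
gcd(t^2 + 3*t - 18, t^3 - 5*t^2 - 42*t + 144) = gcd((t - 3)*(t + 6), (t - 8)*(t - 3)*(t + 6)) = t^2 + 3*t - 18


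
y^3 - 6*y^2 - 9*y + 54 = (y - 6)*(y - 3)*(y + 3)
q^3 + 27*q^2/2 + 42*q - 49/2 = (q - 1/2)*(q + 7)^2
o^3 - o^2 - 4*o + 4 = (o - 2)*(o - 1)*(o + 2)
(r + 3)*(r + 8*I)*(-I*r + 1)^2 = -r^4 - 3*r^3 - 10*I*r^3 + 17*r^2 - 30*I*r^2 + 51*r + 8*I*r + 24*I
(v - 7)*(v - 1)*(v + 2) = v^3 - 6*v^2 - 9*v + 14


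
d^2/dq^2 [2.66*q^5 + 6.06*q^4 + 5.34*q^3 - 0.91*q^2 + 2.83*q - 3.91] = 53.2*q^3 + 72.72*q^2 + 32.04*q - 1.82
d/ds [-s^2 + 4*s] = 4 - 2*s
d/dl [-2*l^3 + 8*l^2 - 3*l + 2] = -6*l^2 + 16*l - 3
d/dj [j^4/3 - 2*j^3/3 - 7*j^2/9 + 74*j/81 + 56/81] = 4*j^3/3 - 2*j^2 - 14*j/9 + 74/81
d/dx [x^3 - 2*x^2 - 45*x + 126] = 3*x^2 - 4*x - 45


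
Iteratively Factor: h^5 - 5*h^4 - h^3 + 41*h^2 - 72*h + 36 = (h - 2)*(h^4 - 3*h^3 - 7*h^2 + 27*h - 18) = (h - 2)^2*(h^3 - h^2 - 9*h + 9) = (h - 2)^2*(h + 3)*(h^2 - 4*h + 3) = (h - 2)^2*(h - 1)*(h + 3)*(h - 3)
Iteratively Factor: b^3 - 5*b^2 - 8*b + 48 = (b - 4)*(b^2 - b - 12) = (b - 4)^2*(b + 3)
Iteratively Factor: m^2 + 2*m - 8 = (m + 4)*(m - 2)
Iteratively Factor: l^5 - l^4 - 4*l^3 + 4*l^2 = (l)*(l^4 - l^3 - 4*l^2 + 4*l) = l^2*(l^3 - l^2 - 4*l + 4) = l^2*(l + 2)*(l^2 - 3*l + 2) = l^2*(l - 1)*(l + 2)*(l - 2)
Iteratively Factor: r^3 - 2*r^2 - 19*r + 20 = (r - 1)*(r^2 - r - 20) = (r - 1)*(r + 4)*(r - 5)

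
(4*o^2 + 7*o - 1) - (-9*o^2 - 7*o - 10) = 13*o^2 + 14*o + 9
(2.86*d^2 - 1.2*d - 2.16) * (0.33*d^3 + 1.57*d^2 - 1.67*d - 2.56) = 0.9438*d^5 + 4.0942*d^4 - 7.373*d^3 - 8.7088*d^2 + 6.6792*d + 5.5296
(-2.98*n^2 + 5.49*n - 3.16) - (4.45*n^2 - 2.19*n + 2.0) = -7.43*n^2 + 7.68*n - 5.16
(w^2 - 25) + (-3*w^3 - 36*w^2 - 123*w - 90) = -3*w^3 - 35*w^2 - 123*w - 115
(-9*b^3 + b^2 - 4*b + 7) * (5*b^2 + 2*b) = -45*b^5 - 13*b^4 - 18*b^3 + 27*b^2 + 14*b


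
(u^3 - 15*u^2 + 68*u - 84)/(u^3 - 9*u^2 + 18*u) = (u^2 - 9*u + 14)/(u*(u - 3))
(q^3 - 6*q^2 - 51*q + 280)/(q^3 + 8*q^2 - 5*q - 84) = (q^2 - 13*q + 40)/(q^2 + q - 12)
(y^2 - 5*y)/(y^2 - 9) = y*(y - 5)/(y^2 - 9)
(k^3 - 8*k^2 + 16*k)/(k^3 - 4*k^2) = (k - 4)/k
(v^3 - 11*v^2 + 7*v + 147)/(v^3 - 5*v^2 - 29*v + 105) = (v^2 - 4*v - 21)/(v^2 + 2*v - 15)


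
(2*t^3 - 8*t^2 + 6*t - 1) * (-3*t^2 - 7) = -6*t^5 + 24*t^4 - 32*t^3 + 59*t^2 - 42*t + 7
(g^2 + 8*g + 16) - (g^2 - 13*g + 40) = 21*g - 24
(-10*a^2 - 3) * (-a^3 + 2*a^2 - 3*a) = 10*a^5 - 20*a^4 + 33*a^3 - 6*a^2 + 9*a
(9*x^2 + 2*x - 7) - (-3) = 9*x^2 + 2*x - 4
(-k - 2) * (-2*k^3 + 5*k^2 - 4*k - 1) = 2*k^4 - k^3 - 6*k^2 + 9*k + 2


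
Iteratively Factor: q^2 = (q)*(q)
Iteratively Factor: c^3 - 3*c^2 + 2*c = (c - 2)*(c^2 - c) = (c - 2)*(c - 1)*(c)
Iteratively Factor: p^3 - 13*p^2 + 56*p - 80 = (p - 4)*(p^2 - 9*p + 20) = (p - 5)*(p - 4)*(p - 4)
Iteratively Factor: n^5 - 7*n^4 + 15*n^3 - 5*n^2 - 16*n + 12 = (n - 1)*(n^4 - 6*n^3 + 9*n^2 + 4*n - 12) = (n - 2)*(n - 1)*(n^3 - 4*n^2 + n + 6) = (n - 2)*(n - 1)*(n + 1)*(n^2 - 5*n + 6) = (n - 3)*(n - 2)*(n - 1)*(n + 1)*(n - 2)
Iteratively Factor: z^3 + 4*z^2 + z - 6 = (z + 2)*(z^2 + 2*z - 3) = (z + 2)*(z + 3)*(z - 1)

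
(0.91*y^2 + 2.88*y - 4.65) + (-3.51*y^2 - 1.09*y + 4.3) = -2.6*y^2 + 1.79*y - 0.350000000000001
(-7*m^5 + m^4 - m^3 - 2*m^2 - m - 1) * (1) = -7*m^5 + m^4 - m^3 - 2*m^2 - m - 1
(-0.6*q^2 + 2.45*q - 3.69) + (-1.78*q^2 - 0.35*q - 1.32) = -2.38*q^2 + 2.1*q - 5.01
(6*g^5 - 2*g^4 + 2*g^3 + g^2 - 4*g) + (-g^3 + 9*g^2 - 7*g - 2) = 6*g^5 - 2*g^4 + g^3 + 10*g^2 - 11*g - 2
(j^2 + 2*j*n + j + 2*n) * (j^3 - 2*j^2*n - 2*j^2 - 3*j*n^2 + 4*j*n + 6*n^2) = j^5 - j^4 - 7*j^3*n^2 - 2*j^3 - 6*j^2*n^3 + 7*j^2*n^2 + 6*j*n^3 + 14*j*n^2 + 12*n^3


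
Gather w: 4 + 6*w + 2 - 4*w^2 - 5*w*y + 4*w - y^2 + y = -4*w^2 + w*(10 - 5*y) - y^2 + y + 6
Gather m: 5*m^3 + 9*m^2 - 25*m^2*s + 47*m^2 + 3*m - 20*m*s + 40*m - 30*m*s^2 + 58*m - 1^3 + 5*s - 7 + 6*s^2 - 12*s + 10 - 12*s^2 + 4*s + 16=5*m^3 + m^2*(56 - 25*s) + m*(-30*s^2 - 20*s + 101) - 6*s^2 - 3*s + 18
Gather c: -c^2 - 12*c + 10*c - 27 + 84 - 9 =-c^2 - 2*c + 48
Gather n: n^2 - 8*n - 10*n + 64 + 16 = n^2 - 18*n + 80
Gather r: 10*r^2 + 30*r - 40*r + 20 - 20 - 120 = 10*r^2 - 10*r - 120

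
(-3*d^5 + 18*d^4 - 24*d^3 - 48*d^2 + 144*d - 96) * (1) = -3*d^5 + 18*d^4 - 24*d^3 - 48*d^2 + 144*d - 96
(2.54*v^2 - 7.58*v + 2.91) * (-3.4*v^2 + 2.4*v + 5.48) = -8.636*v^4 + 31.868*v^3 - 14.1668*v^2 - 34.5544*v + 15.9468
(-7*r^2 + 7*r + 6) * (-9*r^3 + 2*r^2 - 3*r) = 63*r^5 - 77*r^4 - 19*r^3 - 9*r^2 - 18*r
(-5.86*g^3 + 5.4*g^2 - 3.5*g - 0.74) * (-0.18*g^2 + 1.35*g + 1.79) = 1.0548*g^5 - 8.883*g^4 - 2.5694*g^3 + 5.0742*g^2 - 7.264*g - 1.3246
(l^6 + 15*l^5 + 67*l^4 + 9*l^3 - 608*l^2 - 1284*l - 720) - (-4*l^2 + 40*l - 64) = l^6 + 15*l^5 + 67*l^4 + 9*l^3 - 604*l^2 - 1324*l - 656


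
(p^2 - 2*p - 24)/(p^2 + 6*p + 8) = (p - 6)/(p + 2)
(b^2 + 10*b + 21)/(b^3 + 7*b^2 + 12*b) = (b + 7)/(b*(b + 4))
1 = 1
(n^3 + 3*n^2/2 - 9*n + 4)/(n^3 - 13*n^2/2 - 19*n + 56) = (2*n^2 + 7*n - 4)/(2*n^2 - 9*n - 56)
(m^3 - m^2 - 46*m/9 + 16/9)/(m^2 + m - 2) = (m^2 - 3*m + 8/9)/(m - 1)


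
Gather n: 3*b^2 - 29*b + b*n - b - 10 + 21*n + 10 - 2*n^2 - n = 3*b^2 - 30*b - 2*n^2 + n*(b + 20)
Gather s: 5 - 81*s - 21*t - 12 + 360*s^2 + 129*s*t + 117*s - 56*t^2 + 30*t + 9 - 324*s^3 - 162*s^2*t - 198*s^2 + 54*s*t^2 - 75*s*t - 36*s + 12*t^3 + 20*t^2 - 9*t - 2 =-324*s^3 + s^2*(162 - 162*t) + s*(54*t^2 + 54*t) + 12*t^3 - 36*t^2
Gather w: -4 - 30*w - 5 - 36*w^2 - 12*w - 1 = -36*w^2 - 42*w - 10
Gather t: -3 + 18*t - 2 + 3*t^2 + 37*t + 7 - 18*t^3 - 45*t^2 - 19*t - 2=-18*t^3 - 42*t^2 + 36*t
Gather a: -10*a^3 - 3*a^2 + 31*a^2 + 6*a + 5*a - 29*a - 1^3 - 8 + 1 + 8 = -10*a^3 + 28*a^2 - 18*a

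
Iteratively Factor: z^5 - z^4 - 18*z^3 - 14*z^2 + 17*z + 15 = (z - 5)*(z^4 + 4*z^3 + 2*z^2 - 4*z - 3) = (z - 5)*(z - 1)*(z^3 + 5*z^2 + 7*z + 3) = (z - 5)*(z - 1)*(z + 1)*(z^2 + 4*z + 3) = (z - 5)*(z - 1)*(z + 1)^2*(z + 3)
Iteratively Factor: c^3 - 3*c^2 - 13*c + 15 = (c - 5)*(c^2 + 2*c - 3) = (c - 5)*(c - 1)*(c + 3)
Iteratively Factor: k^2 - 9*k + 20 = (k - 5)*(k - 4)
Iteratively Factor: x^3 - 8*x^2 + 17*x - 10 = (x - 1)*(x^2 - 7*x + 10) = (x - 5)*(x - 1)*(x - 2)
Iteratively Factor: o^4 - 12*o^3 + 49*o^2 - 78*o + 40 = (o - 1)*(o^3 - 11*o^2 + 38*o - 40) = (o - 5)*(o - 1)*(o^2 - 6*o + 8) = (o - 5)*(o - 2)*(o - 1)*(o - 4)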